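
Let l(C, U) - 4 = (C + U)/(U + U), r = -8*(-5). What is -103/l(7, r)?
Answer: -8240/367 ≈ -22.452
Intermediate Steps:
r = 40
l(C, U) = 4 + (C + U)/(2*U) (l(C, U) = 4 + (C + U)/(U + U) = 4 + (C + U)/((2*U)) = 4 + (C + U)*(1/(2*U)) = 4 + (C + U)/(2*U))
-103/l(7, r) = -103*80/(7 + 9*40) = -103*80/(7 + 360) = -103/((½)*(1/40)*367) = -103/367/80 = -103*80/367 = -8240/367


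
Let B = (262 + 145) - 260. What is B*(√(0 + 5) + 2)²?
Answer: 1323 + 588*√5 ≈ 2637.8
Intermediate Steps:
B = 147 (B = 407 - 260 = 147)
B*(√(0 + 5) + 2)² = 147*(√(0 + 5) + 2)² = 147*(√5 + 2)² = 147*(2 + √5)²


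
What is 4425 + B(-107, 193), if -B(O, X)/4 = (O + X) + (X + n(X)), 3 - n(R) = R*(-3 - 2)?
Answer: -563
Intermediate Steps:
n(R) = 3 + 5*R (n(R) = 3 - R*(-3 - 2) = 3 - R*(-5) = 3 - (-5)*R = 3 + 5*R)
B(O, X) = -12 - 28*X - 4*O (B(O, X) = -4*((O + X) + (X + (3 + 5*X))) = -4*((O + X) + (3 + 6*X)) = -4*(3 + O + 7*X) = -12 - 28*X - 4*O)
4425 + B(-107, 193) = 4425 + (-12 - 28*193 - 4*(-107)) = 4425 + (-12 - 5404 + 428) = 4425 - 4988 = -563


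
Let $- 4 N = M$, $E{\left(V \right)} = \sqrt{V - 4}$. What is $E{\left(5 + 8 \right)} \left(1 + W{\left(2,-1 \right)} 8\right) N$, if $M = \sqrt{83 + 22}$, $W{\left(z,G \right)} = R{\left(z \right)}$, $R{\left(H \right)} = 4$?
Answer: $- \frac{99 \sqrt{105}}{4} \approx -253.61$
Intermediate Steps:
$W{\left(z,G \right)} = 4$
$E{\left(V \right)} = \sqrt{-4 + V}$
$M = \sqrt{105} \approx 10.247$
$N = - \frac{\sqrt{105}}{4} \approx -2.5617$
$E{\left(5 + 8 \right)} \left(1 + W{\left(2,-1 \right)} 8\right) N = \sqrt{-4 + \left(5 + 8\right)} \left(1 + 4 \cdot 8\right) \left(- \frac{\sqrt{105}}{4}\right) = \sqrt{-4 + 13} \left(1 + 32\right) \left(- \frac{\sqrt{105}}{4}\right) = \sqrt{9} \cdot 33 \left(- \frac{\sqrt{105}}{4}\right) = 3 \cdot 33 \left(- \frac{\sqrt{105}}{4}\right) = 99 \left(- \frac{\sqrt{105}}{4}\right) = - \frac{99 \sqrt{105}}{4}$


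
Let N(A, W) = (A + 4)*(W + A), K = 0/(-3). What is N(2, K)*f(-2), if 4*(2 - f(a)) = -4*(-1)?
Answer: 12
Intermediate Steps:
f(a) = 1 (f(a) = 2 - (-1)*(-1) = 2 - ¼*4 = 2 - 1 = 1)
K = 0 (K = 0*(-⅓) = 0)
N(A, W) = (4 + A)*(A + W)
N(2, K)*f(-2) = (2² + 4*2 + 4*0 + 2*0)*1 = (4 + 8 + 0 + 0)*1 = 12*1 = 12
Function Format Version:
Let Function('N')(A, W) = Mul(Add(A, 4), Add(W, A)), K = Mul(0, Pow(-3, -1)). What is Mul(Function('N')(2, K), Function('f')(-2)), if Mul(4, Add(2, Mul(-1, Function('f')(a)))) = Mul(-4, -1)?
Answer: 12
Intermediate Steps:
Function('f')(a) = 1 (Function('f')(a) = Add(2, Mul(Rational(-1, 4), Mul(-4, -1))) = Add(2, Mul(Rational(-1, 4), 4)) = Add(2, -1) = 1)
K = 0 (K = Mul(0, Rational(-1, 3)) = 0)
Function('N')(A, W) = Mul(Add(4, A), Add(A, W))
Mul(Function('N')(2, K), Function('f')(-2)) = Mul(Add(Pow(2, 2), Mul(4, 2), Mul(4, 0), Mul(2, 0)), 1) = Mul(Add(4, 8, 0, 0), 1) = Mul(12, 1) = 12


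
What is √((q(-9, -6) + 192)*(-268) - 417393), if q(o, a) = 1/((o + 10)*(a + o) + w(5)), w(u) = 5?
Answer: 7*I*√239195/5 ≈ 684.71*I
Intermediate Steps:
q(o, a) = 1/(5 + (10 + o)*(a + o)) (q(o, a) = 1/((o + 10)*(a + o) + 5) = 1/((10 + o)*(a + o) + 5) = 1/(5 + (10 + o)*(a + o)))
√((q(-9, -6) + 192)*(-268) - 417393) = √((1/(5 + (-9)² + 10*(-6) + 10*(-9) - 6*(-9)) + 192)*(-268) - 417393) = √((1/(5 + 81 - 60 - 90 + 54) + 192)*(-268) - 417393) = √((1/(-10) + 192)*(-268) - 417393) = √((-⅒ + 192)*(-268) - 417393) = √((1919/10)*(-268) - 417393) = √(-257146/5 - 417393) = √(-2344111/5) = 7*I*√239195/5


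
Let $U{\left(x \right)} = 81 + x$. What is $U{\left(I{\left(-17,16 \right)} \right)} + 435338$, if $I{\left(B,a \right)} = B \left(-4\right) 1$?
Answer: $435487$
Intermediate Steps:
$I{\left(B,a \right)} = - 4 B$ ($I{\left(B,a \right)} = - 4 B 1 = - 4 B$)
$U{\left(I{\left(-17,16 \right)} \right)} + 435338 = \left(81 - -68\right) + 435338 = \left(81 + 68\right) + 435338 = 149 + 435338 = 435487$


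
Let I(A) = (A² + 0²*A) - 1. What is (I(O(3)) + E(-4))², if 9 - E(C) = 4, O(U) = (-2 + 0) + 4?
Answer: 64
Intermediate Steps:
O(U) = 2 (O(U) = -2 + 4 = 2)
E(C) = 5 (E(C) = 9 - 1*4 = 9 - 4 = 5)
I(A) = -1 + A² (I(A) = (A² + 0*A) - 1 = (A² + 0) - 1 = A² - 1 = -1 + A²)
(I(O(3)) + E(-4))² = ((-1 + 2²) + 5)² = ((-1 + 4) + 5)² = (3 + 5)² = 8² = 64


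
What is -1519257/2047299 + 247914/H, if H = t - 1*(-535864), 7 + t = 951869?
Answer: -292114009216/507636658679 ≈ -0.57544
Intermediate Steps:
t = 951862 (t = -7 + 951869 = 951862)
H = 1487726 (H = 951862 - 1*(-535864) = 951862 + 535864 = 1487726)
-1519257/2047299 + 247914/H = -1519257/2047299 + 247914/1487726 = -1519257*1/2047299 + 247914*(1/1487726) = -506419/682433 + 123957/743863 = -292114009216/507636658679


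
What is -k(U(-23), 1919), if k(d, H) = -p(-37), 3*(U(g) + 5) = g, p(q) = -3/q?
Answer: 3/37 ≈ 0.081081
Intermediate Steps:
U(g) = -5 + g/3
k(d, H) = -3/37 (k(d, H) = -(-3)/(-37) = -(-3)*(-1)/37 = -1*3/37 = -3/37)
-k(U(-23), 1919) = -1*(-3/37) = 3/37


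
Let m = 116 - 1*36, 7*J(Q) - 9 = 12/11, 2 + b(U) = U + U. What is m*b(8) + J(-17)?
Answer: 86351/77 ≈ 1121.4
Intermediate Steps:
b(U) = -2 + 2*U (b(U) = -2 + (U + U) = -2 + 2*U)
J(Q) = 111/77 (J(Q) = 9/7 + (12/11)/7 = 9/7 + (12*(1/11))/7 = 9/7 + (1/7)*(12/11) = 9/7 + 12/77 = 111/77)
m = 80 (m = 116 - 36 = 80)
m*b(8) + J(-17) = 80*(-2 + 2*8) + 111/77 = 80*(-2 + 16) + 111/77 = 80*14 + 111/77 = 1120 + 111/77 = 86351/77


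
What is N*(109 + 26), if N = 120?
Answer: 16200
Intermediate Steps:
N*(109 + 26) = 120*(109 + 26) = 120*135 = 16200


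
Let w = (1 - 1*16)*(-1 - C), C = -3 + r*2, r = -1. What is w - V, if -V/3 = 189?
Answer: 507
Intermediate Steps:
C = -5 (C = -3 - 1*2 = -3 - 2 = -5)
V = -567 (V = -3*189 = -567)
w = -60 (w = (1 - 1*16)*(-1 - 1*(-5)) = (1 - 16)*(-1 + 5) = -15*4 = -60)
w - V = -60 - 1*(-567) = -60 + 567 = 507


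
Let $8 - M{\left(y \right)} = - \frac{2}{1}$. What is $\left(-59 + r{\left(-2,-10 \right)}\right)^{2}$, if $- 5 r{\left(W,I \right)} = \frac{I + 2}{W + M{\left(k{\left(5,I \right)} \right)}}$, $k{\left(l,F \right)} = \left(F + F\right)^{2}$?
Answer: $\frac{86436}{25} \approx 3457.4$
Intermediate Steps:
$k{\left(l,F \right)} = 4 F^{2}$ ($k{\left(l,F \right)} = \left(2 F\right)^{2} = 4 F^{2}$)
$M{\left(y \right)} = 10$ ($M{\left(y \right)} = 8 - - \frac{2}{1} = 8 - \left(-2\right) 1 = 8 - -2 = 8 + 2 = 10$)
$r{\left(W,I \right)} = - \frac{2 + I}{5 \left(10 + W\right)}$ ($r{\left(W,I \right)} = - \frac{\left(I + 2\right) \frac{1}{W + 10}}{5} = - \frac{\left(2 + I\right) \frac{1}{10 + W}}{5} = - \frac{\frac{1}{10 + W} \left(2 + I\right)}{5} = - \frac{2 + I}{5 \left(10 + W\right)}$)
$\left(-59 + r{\left(-2,-10 \right)}\right)^{2} = \left(-59 + \frac{-2 - -10}{5 \left(10 - 2\right)}\right)^{2} = \left(-59 + \frac{-2 + 10}{5 \cdot 8}\right)^{2} = \left(-59 + \frac{1}{5} \cdot \frac{1}{8} \cdot 8\right)^{2} = \left(-59 + \frac{1}{5}\right)^{2} = \left(- \frac{294}{5}\right)^{2} = \frac{86436}{25}$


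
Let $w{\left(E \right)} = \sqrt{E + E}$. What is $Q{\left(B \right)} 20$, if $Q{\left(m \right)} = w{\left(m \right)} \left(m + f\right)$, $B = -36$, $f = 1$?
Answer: $- 4200 i \sqrt{2} \approx - 5939.7 i$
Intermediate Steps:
$w{\left(E \right)} = \sqrt{2} \sqrt{E}$ ($w{\left(E \right)} = \sqrt{2 E} = \sqrt{2} \sqrt{E}$)
$Q{\left(m \right)} = \sqrt{2} \sqrt{m} \left(1 + m\right)$ ($Q{\left(m \right)} = \sqrt{2} \sqrt{m} \left(m + 1\right) = \sqrt{2} \sqrt{m} \left(1 + m\right)$)
$Q{\left(B \right)} 20 = \sqrt{2} \sqrt{-36} \left(1 - 36\right) 20 = \sqrt{2} \cdot 6 i \left(-35\right) 20 = - 210 i \sqrt{2} \cdot 20 = - 4200 i \sqrt{2}$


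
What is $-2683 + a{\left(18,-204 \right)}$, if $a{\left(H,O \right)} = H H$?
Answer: $-2359$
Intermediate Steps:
$a{\left(H,O \right)} = H^{2}$
$-2683 + a{\left(18,-204 \right)} = -2683 + 18^{2} = -2683 + 324 = -2359$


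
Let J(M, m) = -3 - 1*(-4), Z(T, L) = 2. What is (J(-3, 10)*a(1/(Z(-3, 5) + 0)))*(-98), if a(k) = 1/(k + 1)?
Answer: -196/3 ≈ -65.333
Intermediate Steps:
J(M, m) = 1 (J(M, m) = -3 + 4 = 1)
a(k) = 1/(1 + k)
(J(-3, 10)*a(1/(Z(-3, 5) + 0)))*(-98) = (1/(1 + 1/(2 + 0)))*(-98) = (1/(1 + 1/2))*(-98) = (1/(1 + ½))*(-98) = (1/(3/2))*(-98) = (1*(⅔))*(-98) = (⅔)*(-98) = -196/3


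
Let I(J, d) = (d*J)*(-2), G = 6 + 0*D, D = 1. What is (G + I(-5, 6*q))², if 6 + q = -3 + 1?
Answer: 224676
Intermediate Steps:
q = -8 (q = -6 + (-3 + 1) = -6 - 2 = -8)
G = 6 (G = 6 + 0*1 = 6 + 0 = 6)
I(J, d) = -2*J*d (I(J, d) = (J*d)*(-2) = -2*J*d)
(G + I(-5, 6*q))² = (6 - 2*(-5)*6*(-8))² = (6 - 2*(-5)*(-48))² = (6 - 480)² = (-474)² = 224676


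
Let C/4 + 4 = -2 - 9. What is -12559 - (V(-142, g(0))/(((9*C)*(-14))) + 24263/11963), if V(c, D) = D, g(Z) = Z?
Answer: -150267580/11963 ≈ -12561.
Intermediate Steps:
C = -60 (C = -16 + 4*(-2 - 9) = -16 + 4*(-11) = -16 - 44 = -60)
-12559 - (V(-142, g(0))/(((9*C)*(-14))) + 24263/11963) = -12559 - (0/(((9*(-60))*(-14))) + 24263/11963) = -12559 - (0/((-540*(-14))) + 24263*(1/11963)) = -12559 - (0/7560 + 24263/11963) = -12559 - (0*(1/7560) + 24263/11963) = -12559 - (0 + 24263/11963) = -12559 - 1*24263/11963 = -12559 - 24263/11963 = -150267580/11963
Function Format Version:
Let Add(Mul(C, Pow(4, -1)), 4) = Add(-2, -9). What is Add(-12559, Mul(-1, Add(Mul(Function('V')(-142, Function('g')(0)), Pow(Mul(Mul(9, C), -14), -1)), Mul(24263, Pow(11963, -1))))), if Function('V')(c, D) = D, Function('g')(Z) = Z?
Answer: Rational(-150267580, 11963) ≈ -12561.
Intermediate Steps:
C = -60 (C = Add(-16, Mul(4, Add(-2, -9))) = Add(-16, Mul(4, -11)) = Add(-16, -44) = -60)
Add(-12559, Mul(-1, Add(Mul(Function('V')(-142, Function('g')(0)), Pow(Mul(Mul(9, C), -14), -1)), Mul(24263, Pow(11963, -1))))) = Add(-12559, Mul(-1, Add(Mul(0, Pow(Mul(Mul(9, -60), -14), -1)), Mul(24263, Pow(11963, -1))))) = Add(-12559, Mul(-1, Add(Mul(0, Pow(Mul(-540, -14), -1)), Mul(24263, Rational(1, 11963))))) = Add(-12559, Mul(-1, Add(Mul(0, Pow(7560, -1)), Rational(24263, 11963)))) = Add(-12559, Mul(-1, Add(Mul(0, Rational(1, 7560)), Rational(24263, 11963)))) = Add(-12559, Mul(-1, Add(0, Rational(24263, 11963)))) = Add(-12559, Mul(-1, Rational(24263, 11963))) = Add(-12559, Rational(-24263, 11963)) = Rational(-150267580, 11963)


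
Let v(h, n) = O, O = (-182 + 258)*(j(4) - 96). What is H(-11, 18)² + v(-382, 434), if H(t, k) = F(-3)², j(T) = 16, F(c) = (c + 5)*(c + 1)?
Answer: -5824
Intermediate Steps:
F(c) = (1 + c)*(5 + c) (F(c) = (5 + c)*(1 + c) = (1 + c)*(5 + c))
H(t, k) = 16 (H(t, k) = (5 + (-3)² + 6*(-3))² = (5 + 9 - 18)² = (-4)² = 16)
O = -6080 (O = (-182 + 258)*(16 - 96) = 76*(-80) = -6080)
v(h, n) = -6080
H(-11, 18)² + v(-382, 434) = 16² - 6080 = 256 - 6080 = -5824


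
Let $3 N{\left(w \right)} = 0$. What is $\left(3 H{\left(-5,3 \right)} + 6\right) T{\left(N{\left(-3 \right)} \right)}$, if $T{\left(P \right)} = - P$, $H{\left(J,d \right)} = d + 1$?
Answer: $0$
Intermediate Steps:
$N{\left(w \right)} = 0$ ($N{\left(w \right)} = \frac{1}{3} \cdot 0 = 0$)
$H{\left(J,d \right)} = 1 + d$
$\left(3 H{\left(-5,3 \right)} + 6\right) T{\left(N{\left(-3 \right)} \right)} = \left(3 \left(1 + 3\right) + 6\right) \left(\left(-1\right) 0\right) = \left(3 \cdot 4 + 6\right) 0 = \left(12 + 6\right) 0 = 18 \cdot 0 = 0$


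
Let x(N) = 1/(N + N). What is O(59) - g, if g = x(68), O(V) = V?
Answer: 8023/136 ≈ 58.993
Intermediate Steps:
x(N) = 1/(2*N)
g = 1/136 (g = (1/2)/68 = (1/2)*(1/68) = 1/136 ≈ 0.0073529)
O(59) - g = 59 - 1*1/136 = 59 - 1/136 = 8023/136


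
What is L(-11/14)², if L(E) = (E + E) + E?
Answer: 1089/196 ≈ 5.5561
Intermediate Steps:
L(E) = 3*E (L(E) = 2*E + E = 3*E)
L(-11/14)² = (3*(-11/14))² = (-33/14)² = 1089/196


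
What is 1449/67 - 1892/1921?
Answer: 2656765/128707 ≈ 20.642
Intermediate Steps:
1449/67 - 1892/1921 = 2656765/128707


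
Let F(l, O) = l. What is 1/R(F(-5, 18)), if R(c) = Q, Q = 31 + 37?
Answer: 1/68 ≈ 0.014706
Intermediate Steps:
Q = 68
R(c) = 68
1/R(F(-5, 18)) = 1/68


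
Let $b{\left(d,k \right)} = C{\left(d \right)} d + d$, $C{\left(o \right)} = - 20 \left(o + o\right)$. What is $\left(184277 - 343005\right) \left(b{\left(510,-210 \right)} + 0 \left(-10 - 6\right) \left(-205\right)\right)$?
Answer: $1651325160720$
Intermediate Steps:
$C{\left(o \right)} = - 40 o$ ($C{\left(o \right)} = - 20 \cdot 2 o = - 40 o$)
$b{\left(d,k \right)} = d - 40 d^{2}$ ($b{\left(d,k \right)} = - 40 d d + d = - 40 d^{2} + d = d - 40 d^{2}$)
$\left(184277 - 343005\right) \left(b{\left(510,-210 \right)} + 0 \left(-10 - 6\right) \left(-205\right)\right) = \left(184277 - 343005\right) \left(510 \left(1 - 20400\right) + 0 \left(-10 - 6\right) \left(-205\right)\right) = - 158728 \left(510 \left(1 - 20400\right) + 0 \left(-16\right) \left(-205\right)\right) = - 158728 \left(510 \left(-20399\right) + 0 \left(-205\right)\right) = - 158728 \left(-10403490 + 0\right) = \left(-158728\right) \left(-10403490\right) = 1651325160720$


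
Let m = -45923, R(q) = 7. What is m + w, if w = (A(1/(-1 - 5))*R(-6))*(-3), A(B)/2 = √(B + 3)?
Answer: -45923 - 7*√102 ≈ -45994.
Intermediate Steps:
A(B) = 2*√(3 + B) (A(B) = 2*√(B + 3) = 2*√(3 + B))
w = -7*√102 (w = ((2*√(3 + 1/(-1 - 5)))*7)*(-3) = ((2*√(3 + 1/(-6)))*7)*(-3) = ((2*√(3 - ⅙))*7)*(-3) = ((2*√(17/6))*7)*(-3) = ((2*(√102/6))*7)*(-3) = ((√102/3)*7)*(-3) = (7*√102/3)*(-3) = -7*√102 ≈ -70.697)
m + w = -45923 - 7*√102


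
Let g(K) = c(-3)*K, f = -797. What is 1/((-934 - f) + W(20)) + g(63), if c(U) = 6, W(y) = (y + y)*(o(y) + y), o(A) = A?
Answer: 553015/1463 ≈ 378.00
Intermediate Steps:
W(y) = 4*y² (W(y) = (y + y)*(y + y) = (2*y)*(2*y) = 4*y²)
g(K) = 6*K
1/((-934 - f) + W(20)) + g(63) = 1/((-934 - 1*(-797)) + 4*20²) + 6*63 = 1/((-934 + 797) + 4*400) + 378 = 1/(-137 + 1600) + 378 = 1/1463 + 378 = 553015/1463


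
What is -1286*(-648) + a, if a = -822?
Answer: 832506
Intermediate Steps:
-1286*(-648) + a = -1286*(-648) - 822 = 833328 - 822 = 832506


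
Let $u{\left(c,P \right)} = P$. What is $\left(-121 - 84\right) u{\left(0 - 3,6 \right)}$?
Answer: $-1230$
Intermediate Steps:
$\left(-121 - 84\right) u{\left(0 - 3,6 \right)} = \left(-121 - 84\right) 6 = \left(-205\right) 6 = -1230$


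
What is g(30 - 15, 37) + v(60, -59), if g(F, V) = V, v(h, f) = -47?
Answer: -10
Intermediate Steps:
g(30 - 15, 37) + v(60, -59) = 37 - 47 = -10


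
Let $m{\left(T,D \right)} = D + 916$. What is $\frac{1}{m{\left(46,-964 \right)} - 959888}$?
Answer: $- \frac{1}{959936} \approx -1.0417 \cdot 10^{-6}$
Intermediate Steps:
$m{\left(T,D \right)} = 916 + D$
$\frac{1}{m{\left(46,-964 \right)} - 959888} = \frac{1}{\left(916 - 964\right) - 959888} = \frac{1}{-48 - 959888} = \frac{1}{-959936} = - \frac{1}{959936}$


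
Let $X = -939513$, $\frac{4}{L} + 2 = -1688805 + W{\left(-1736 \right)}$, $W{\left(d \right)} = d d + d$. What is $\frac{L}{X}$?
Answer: $- \frac{4}{1243119444489} \approx -3.2177 \cdot 10^{-12}$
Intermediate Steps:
$W{\left(d \right)} = d + d^{2}$ ($W{\left(d \right)} = d^{2} + d = d + d^{2}$)
$L = \frac{4}{1323153}$ ($L = \frac{4}{-2 - \left(1688805 + 1736 \left(1 - 1736\right)\right)} = \frac{4}{-2 - -1323155} = \frac{4}{-2 + \left(-1688805 + 3011960\right)} = \frac{4}{-2 + 1323155} = \frac{4}{1323153} \approx 3.0231 \cdot 10^{-6}$)
$\frac{L}{X} = \frac{4}{1323153 \left(-939513\right)} = \frac{4}{1323153} \left(- \frac{1}{939513}\right) = - \frac{4}{1243119444489}$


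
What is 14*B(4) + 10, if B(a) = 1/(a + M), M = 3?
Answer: 12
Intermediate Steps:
B(a) = 1/(3 + a) (B(a) = 1/(a + 3) = 1/(3 + a))
14*B(4) + 10 = 14/(3 + 4) + 10 = 14/7 + 10 = 14*(⅐) + 10 = 2 + 10 = 12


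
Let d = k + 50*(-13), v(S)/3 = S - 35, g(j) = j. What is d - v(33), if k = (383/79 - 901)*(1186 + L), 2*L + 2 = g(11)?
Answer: -84333514/79 ≈ -1.0675e+6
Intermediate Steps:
L = 9/2 (L = -1 + (½)*11 = -1 + 11/2 = 9/2 ≈ 4.5000)
k = -84282638/79 (k = (383/79 - 901)*(1186 + 9/2) = (383*(1/79) - 901)*(2381/2) = (383/79 - 901)*(2381/2) = -70796/79*2381/2 = -84282638/79 ≈ -1.0669e+6)
v(S) = -105 + 3*S (v(S) = 3*(S - 35) = 3*(-35 + S) = -105 + 3*S)
d = -84333988/79 (d = -84282638/79 + 50*(-13) = -84282638/79 - 650 = -84333988/79 ≈ -1.0675e+6)
d - v(33) = -84333988/79 - (-105 + 3*33) = -84333988/79 - (-105 + 99) = -84333988/79 - 1*(-6) = -84333988/79 + 6 = -84333514/79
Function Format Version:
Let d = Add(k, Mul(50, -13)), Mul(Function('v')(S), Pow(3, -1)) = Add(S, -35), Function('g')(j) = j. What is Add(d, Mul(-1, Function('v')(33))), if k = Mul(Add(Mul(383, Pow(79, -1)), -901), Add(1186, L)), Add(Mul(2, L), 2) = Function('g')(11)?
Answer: Rational(-84333514, 79) ≈ -1.0675e+6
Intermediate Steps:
L = Rational(9, 2) (L = Add(-1, Mul(Rational(1, 2), 11)) = Add(-1, Rational(11, 2)) = Rational(9, 2) ≈ 4.5000)
k = Rational(-84282638, 79) (k = Mul(Add(Mul(383, Pow(79, -1)), -901), Add(1186, Rational(9, 2))) = Mul(Add(Mul(383, Rational(1, 79)), -901), Rational(2381, 2)) = Mul(Add(Rational(383, 79), -901), Rational(2381, 2)) = Mul(Rational(-70796, 79), Rational(2381, 2)) = Rational(-84282638, 79) ≈ -1.0669e+6)
Function('v')(S) = Add(-105, Mul(3, S)) (Function('v')(S) = Mul(3, Add(S, -35)) = Mul(3, Add(-35, S)) = Add(-105, Mul(3, S)))
d = Rational(-84333988, 79) (d = Add(Rational(-84282638, 79), Mul(50, -13)) = Add(Rational(-84282638, 79), -650) = Rational(-84333988, 79) ≈ -1.0675e+6)
Add(d, Mul(-1, Function('v')(33))) = Add(Rational(-84333988, 79), Mul(-1, Add(-105, Mul(3, 33)))) = Add(Rational(-84333988, 79), Mul(-1, Add(-105, 99))) = Add(Rational(-84333988, 79), Mul(-1, -6)) = Add(Rational(-84333988, 79), 6) = Rational(-84333514, 79)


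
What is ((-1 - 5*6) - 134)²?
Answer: 27225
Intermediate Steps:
((-1 - 5*6) - 134)² = ((-1 - 30) - 134)² = (-31 - 134)² = (-165)² = 27225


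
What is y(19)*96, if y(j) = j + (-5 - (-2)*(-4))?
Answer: 576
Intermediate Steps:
y(j) = -13 + j (y(j) = j + (-5 - 1*8) = j + (-5 - 8) = j - 13 = -13 + j)
y(19)*96 = (-13 + 19)*96 = 6*96 = 576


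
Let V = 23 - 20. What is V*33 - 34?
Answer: 65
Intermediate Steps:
V = 3
V*33 - 34 = 3*33 - 34 = 99 - 34 = 65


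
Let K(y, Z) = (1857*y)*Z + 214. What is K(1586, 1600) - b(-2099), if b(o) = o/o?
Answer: 4712323413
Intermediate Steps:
b(o) = 1
K(y, Z) = 214 + 1857*Z*y (K(y, Z) = 1857*Z*y + 214 = 214 + 1857*Z*y)
K(1586, 1600) - b(-2099) = (214 + 1857*1600*1586) - 1*1 = (214 + 4712323200) - 1 = 4712323414 - 1 = 4712323413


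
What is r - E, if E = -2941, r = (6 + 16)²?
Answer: 3425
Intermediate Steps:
r = 484 (r = 22² = 484)
r - E = 484 - 1*(-2941) = 484 + 2941 = 3425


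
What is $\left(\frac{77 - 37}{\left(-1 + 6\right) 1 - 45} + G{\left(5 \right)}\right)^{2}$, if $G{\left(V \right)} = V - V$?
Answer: $1$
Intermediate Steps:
$G{\left(V \right)} = 0$
$\left(\frac{77 - 37}{\left(-1 + 6\right) 1 - 45} + G{\left(5 \right)}\right)^{2} = \left(\frac{77 - 37}{\left(-1 + 6\right) 1 - 45} + 0\right)^{2} = \left(\frac{40}{5 \cdot 1 - 45} + 0\right)^{2} = \left(\frac{40}{5 - 45} + 0\right)^{2} = \left(\frac{40}{-40} + 0\right)^{2} = \left(40 \left(- \frac{1}{40}\right) + 0\right)^{2} = \left(-1 + 0\right)^{2} = \left(-1\right)^{2} = 1$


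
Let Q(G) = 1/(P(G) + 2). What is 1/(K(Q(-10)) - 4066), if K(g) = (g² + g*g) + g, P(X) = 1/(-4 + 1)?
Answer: -25/101617 ≈ -0.00024602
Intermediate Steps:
P(X) = -⅓ (P(X) = 1/(-3) = -⅓)
Q(G) = ⅗ (Q(G) = 1/(-⅓ + 2) = 1/(5/3) = ⅗)
K(g) = g + 2*g² (K(g) = (g² + g²) + g = 2*g² + g = g + 2*g²)
1/(K(Q(-10)) - 4066) = 1/(3*(1 + 2*(⅗))/5 - 4066) = 1/(3*(1 + 6/5)/5 - 4066) = 1/((⅗)*(11/5) - 4066) = 1/(33/25 - 4066) = 1/(-101617/25) = -25/101617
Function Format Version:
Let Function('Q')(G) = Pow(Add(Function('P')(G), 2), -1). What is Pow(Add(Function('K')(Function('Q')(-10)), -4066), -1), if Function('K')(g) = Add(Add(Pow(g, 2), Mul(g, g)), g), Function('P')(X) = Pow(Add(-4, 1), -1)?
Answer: Rational(-25, 101617) ≈ -0.00024602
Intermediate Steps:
Function('P')(X) = Rational(-1, 3) (Function('P')(X) = Pow(-3, -1) = Rational(-1, 3))
Function('Q')(G) = Rational(3, 5) (Function('Q')(G) = Pow(Add(Rational(-1, 3), 2), -1) = Pow(Rational(5, 3), -1) = Rational(3, 5))
Function('K')(g) = Add(g, Mul(2, Pow(g, 2))) (Function('K')(g) = Add(Add(Pow(g, 2), Pow(g, 2)), g) = Add(Mul(2, Pow(g, 2)), g) = Add(g, Mul(2, Pow(g, 2))))
Pow(Add(Function('K')(Function('Q')(-10)), -4066), -1) = Pow(Add(Mul(Rational(3, 5), Add(1, Mul(2, Rational(3, 5)))), -4066), -1) = Pow(Add(Mul(Rational(3, 5), Add(1, Rational(6, 5))), -4066), -1) = Pow(Add(Mul(Rational(3, 5), Rational(11, 5)), -4066), -1) = Pow(Add(Rational(33, 25), -4066), -1) = Pow(Rational(-101617, 25), -1) = Rational(-25, 101617)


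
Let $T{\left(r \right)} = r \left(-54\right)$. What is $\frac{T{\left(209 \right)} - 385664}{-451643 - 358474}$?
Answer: $\frac{396950}{810117} \approx 0.48999$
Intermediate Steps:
$T{\left(r \right)} = - 54 r$
$\frac{T{\left(209 \right)} - 385664}{-451643 - 358474} = \frac{\left(-54\right) 209 - 385664}{-451643 - 358474} = \frac{-11286 - 385664}{-810117} = \left(-396950\right) \left(- \frac{1}{810117}\right) = \frac{396950}{810117}$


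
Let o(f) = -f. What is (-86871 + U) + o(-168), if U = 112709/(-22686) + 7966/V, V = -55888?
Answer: -3926252160299/45281256 ≈ -86708.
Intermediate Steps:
U = -231421331/45281256 (U = 112709/(-22686) + 7966/(-55888) = 112709*(-1/22686) + 7966*(-1/55888) = -112709/22686 - 569/3992 = -231421331/45281256 ≈ -5.1108)
(-86871 + U) + o(-168) = (-86871 - 231421331/45281256) - 1*(-168) = -3933859411307/45281256 + 168 = -3926252160299/45281256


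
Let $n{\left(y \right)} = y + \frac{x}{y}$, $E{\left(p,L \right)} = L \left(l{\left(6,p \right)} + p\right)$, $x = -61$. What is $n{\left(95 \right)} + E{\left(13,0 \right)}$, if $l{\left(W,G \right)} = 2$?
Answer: $\frac{8964}{95} \approx 94.358$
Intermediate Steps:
$E{\left(p,L \right)} = L \left(2 + p\right)$
$n{\left(y \right)} = y - \frac{61}{y}$
$n{\left(95 \right)} + E{\left(13,0 \right)} = \left(95 - \frac{61}{95}\right) + 0 \left(2 + 13\right) = \left(95 - \frac{61}{95}\right) + 0 \cdot 15 = \left(95 - \frac{61}{95}\right) + 0 = \frac{8964}{95} + 0 = \frac{8964}{95}$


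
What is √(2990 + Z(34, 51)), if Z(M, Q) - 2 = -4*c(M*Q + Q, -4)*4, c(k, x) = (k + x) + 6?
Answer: 160*I ≈ 160.0*I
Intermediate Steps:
c(k, x) = 6 + k + x
Z(M, Q) = -30 - 16*Q - 16*M*Q (Z(M, Q) = 2 - 4*(6 + (M*Q + Q) - 4)*4 = 2 - 4*(6 + (Q + M*Q) - 4)*4 = 2 - 4*(2 + Q + M*Q)*4 = 2 + (-8 - 4*Q - 4*M*Q)*4 = 2 + (-32 - 16*Q - 16*M*Q) = -30 - 16*Q - 16*M*Q)
√(2990 + Z(34, 51)) = √(2990 + (-30 - 16*51*(1 + 34))) = √(2990 + (-30 - 16*51*35)) = √(2990 + (-30 - 28560)) = √(2990 - 28590) = √(-25600) = 160*I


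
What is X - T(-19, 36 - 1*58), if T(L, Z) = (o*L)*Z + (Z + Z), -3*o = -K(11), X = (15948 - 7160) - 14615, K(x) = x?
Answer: -21947/3 ≈ -7315.7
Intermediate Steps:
X = -5827 (X = 8788 - 14615 = -5827)
o = 11/3 (o = -(-1)*11/3 = -⅓*(-11) = 11/3 ≈ 3.6667)
T(L, Z) = 2*Z + 11*L*Z/3 (T(L, Z) = (11*L/3)*Z + (Z + Z) = 11*L*Z/3 + 2*Z = 2*Z + 11*L*Z/3)
X - T(-19, 36 - 1*58) = -5827 - (36 - 1*58)*(6 + 11*(-19))/3 = -5827 - (36 - 58)*(6 - 209)/3 = -5827 - (-22)*(-203)/3 = -5827 - 1*4466/3 = -5827 - 4466/3 = -21947/3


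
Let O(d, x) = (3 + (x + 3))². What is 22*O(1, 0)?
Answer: 792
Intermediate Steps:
O(d, x) = (6 + x)² (O(d, x) = (3 + (3 + x))² = (6 + x)²)
22*O(1, 0) = 22*(6 + 0)² = 22*6² = 22*36 = 792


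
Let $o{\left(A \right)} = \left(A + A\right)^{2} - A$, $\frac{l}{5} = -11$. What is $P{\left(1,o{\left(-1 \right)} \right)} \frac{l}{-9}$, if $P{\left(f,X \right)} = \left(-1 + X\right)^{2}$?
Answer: $\frac{880}{9} \approx 97.778$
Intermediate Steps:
$l = -55$ ($l = 5 \left(-11\right) = -55$)
$o{\left(A \right)} = - A + 4 A^{2}$ ($o{\left(A \right)} = \left(2 A\right)^{2} - A = 4 A^{2} - A = - A + 4 A^{2}$)
$P{\left(1,o{\left(-1 \right)} \right)} \frac{l}{-9} = \left(-1 - \left(-1 + 4 \left(-1\right)\right)\right)^{2} \left(- \frac{55}{-9}\right) = \left(-1 - \left(-1 - 4\right)\right)^{2} \left(\left(-55\right) \left(- \frac{1}{9}\right)\right) = \left(-1 - -5\right)^{2} \cdot \frac{55}{9} = \left(-1 + 5\right)^{2} \cdot \frac{55}{9} = 4^{2} \cdot \frac{55}{9} = 16 \cdot \frac{55}{9} = \frac{880}{9}$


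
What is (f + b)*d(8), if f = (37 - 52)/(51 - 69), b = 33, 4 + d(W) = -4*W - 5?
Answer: -8323/6 ≈ -1387.2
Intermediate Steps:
d(W) = -9 - 4*W (d(W) = -4 + (-4*W - 5) = -4 + (-5 - 4*W) = -9 - 4*W)
f = 5/6 (f = -15/(-18) = -15*(-1/18) = 5/6 ≈ 0.83333)
(f + b)*d(8) = (5/6 + 33)*(-9 - 4*8) = 203*(-9 - 32)/6 = (203/6)*(-41) = -8323/6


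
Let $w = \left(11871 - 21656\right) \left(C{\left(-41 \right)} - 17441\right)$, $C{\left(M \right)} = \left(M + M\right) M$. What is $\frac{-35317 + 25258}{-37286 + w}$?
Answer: $- \frac{10059}{137725729} \approx -7.3036 \cdot 10^{-5}$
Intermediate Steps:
$C{\left(M \right)} = 2 M^{2}$ ($C{\left(M \right)} = 2 M M = 2 M^{2}$)
$w = 137763015$ ($w = \left(11871 - 21656\right) \left(2 \left(-41\right)^{2} - 17441\right) = - 9785 \left(2 \cdot 1681 - 17441\right) = - 9785 \left(3362 - 17441\right) = \left(-9785\right) \left(-14079\right) = 137763015$)
$\frac{-35317 + 25258}{-37286 + w} = \frac{-35317 + 25258}{-37286 + 137763015} = - \frac{10059}{137725729}$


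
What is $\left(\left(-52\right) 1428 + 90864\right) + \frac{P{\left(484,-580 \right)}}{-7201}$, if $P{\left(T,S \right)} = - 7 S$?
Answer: $\frac{119590148}{7201} \approx 16607.0$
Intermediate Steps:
$\left(\left(-52\right) 1428 + 90864\right) + \frac{P{\left(484,-580 \right)}}{-7201} = \left(\left(-52\right) 1428 + 90864\right) + \frac{\left(-7\right) \left(-580\right)}{-7201} = \left(-74256 + 90864\right) + 4060 \left(- \frac{1}{7201}\right) = 16608 - \frac{4060}{7201} = \frac{119590148}{7201}$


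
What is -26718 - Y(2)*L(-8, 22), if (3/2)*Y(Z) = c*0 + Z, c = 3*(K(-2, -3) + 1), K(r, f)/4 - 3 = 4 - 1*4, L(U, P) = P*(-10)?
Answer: -79274/3 ≈ -26425.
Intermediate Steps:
L(U, P) = -10*P
K(r, f) = 12 (K(r, f) = 12 + 4*(4 - 1*4) = 12 + 4*(4 - 4) = 12 + 4*0 = 12 + 0 = 12)
c = 39 (c = 3*(12 + 1) = 3*13 = 39)
Y(Z) = 2*Z/3 (Y(Z) = 2*(39*0 + Z)/3 = 2*(0 + Z)/3 = 2*Z/3)
-26718 - Y(2)*L(-8, 22) = -26718 - (⅔)*2*(-10*22) = -26718 - 4*(-220)/3 = -26718 - 1*(-880/3) = -26718 + 880/3 = -79274/3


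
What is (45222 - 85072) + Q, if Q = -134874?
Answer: -174724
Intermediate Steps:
(45222 - 85072) + Q = (45222 - 85072) - 134874 = -39850 - 134874 = -174724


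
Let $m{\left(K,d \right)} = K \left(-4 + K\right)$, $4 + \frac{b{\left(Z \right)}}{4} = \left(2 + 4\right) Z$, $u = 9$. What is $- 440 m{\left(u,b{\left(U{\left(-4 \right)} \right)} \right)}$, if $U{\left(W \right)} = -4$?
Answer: $-19800$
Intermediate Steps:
$b{\left(Z \right)} = -16 + 24 Z$ ($b{\left(Z \right)} = -16 + 4 \left(2 + 4\right) Z = -16 + 4 \cdot 6 Z = -16 + 24 Z$)
$- 440 m{\left(u,b{\left(U{\left(-4 \right)} \right)} \right)} = - 440 \cdot 9 \left(-4 + 9\right) = - 440 \cdot 9 \cdot 5 = \left(-440\right) 45 = -19800$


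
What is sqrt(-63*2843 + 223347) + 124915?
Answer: 124915 + sqrt(44238) ≈ 1.2513e+5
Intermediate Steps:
sqrt(-63*2843 + 223347) + 124915 = sqrt(-179109 + 223347) + 124915 = sqrt(44238) + 124915 = 124915 + sqrt(44238)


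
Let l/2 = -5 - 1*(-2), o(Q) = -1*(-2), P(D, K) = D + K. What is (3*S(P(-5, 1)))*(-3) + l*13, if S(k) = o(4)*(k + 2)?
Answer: -42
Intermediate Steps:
o(Q) = 2
S(k) = 4 + 2*k (S(k) = 2*(k + 2) = 2*(2 + k) = 4 + 2*k)
l = -6 (l = 2*(-5 - 1*(-2)) = 2*(-5 + 2) = 2*(-3) = -6)
(3*S(P(-5, 1)))*(-3) + l*13 = (3*(4 + 2*(-5 + 1)))*(-3) - 6*13 = (3*(4 + 2*(-4)))*(-3) - 78 = (3*(4 - 8))*(-3) - 78 = (3*(-4))*(-3) - 78 = -12*(-3) - 78 = 36 - 78 = -42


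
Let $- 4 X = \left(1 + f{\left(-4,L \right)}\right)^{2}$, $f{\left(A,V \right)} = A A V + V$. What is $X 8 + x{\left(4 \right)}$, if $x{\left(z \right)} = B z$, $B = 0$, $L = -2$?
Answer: $-2178$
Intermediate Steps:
$f{\left(A,V \right)} = V + V A^{2}$ ($f{\left(A,V \right)} = A^{2} V + V = V A^{2} + V = V + V A^{2}$)
$x{\left(z \right)} = 0$ ($x{\left(z \right)} = 0 z = 0$)
$X = - \frac{1089}{4}$ ($X = - \frac{\left(1 - 2 \left(1 + \left(-4\right)^{2}\right)\right)^{2}}{4} = - \frac{\left(1 - 2 \left(1 + 16\right)\right)^{2}}{4} = - \frac{\left(1 - 34\right)^{2}}{4} = - \frac{\left(-33\right)^{2}}{4} = \left(- \frac{1}{4}\right) 1089 = - \frac{1089}{4} \approx -272.25$)
$X 8 + x{\left(4 \right)} = \left(- \frac{1089}{4}\right) 8 + 0 = -2178 + 0 = -2178$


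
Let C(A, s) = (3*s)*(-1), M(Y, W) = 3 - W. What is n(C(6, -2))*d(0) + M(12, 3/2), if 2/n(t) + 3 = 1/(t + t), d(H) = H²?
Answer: 3/2 ≈ 1.5000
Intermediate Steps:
C(A, s) = -3*s
n(t) = 2/(-3 + 1/(2*t)) (n(t) = 2/(-3 + 1/(t + t)) = 2/(-3 + 1/(2*t)))
n(C(6, -2))*d(0) + M(12, 3/2) = -4*(-3*(-2))/(-1 + 6*(-3*(-2)))*0² + (3 - 3/2) = -4*6/(-1 + 6*6)*0 + (3 - 3/2) = -4*6/(-1 + 36)*0 + (3 - 1*3/2) = -4*6/35*0 + (3 - 3/2) = -4*6*1/35*0 + 3/2 = -24/35*0 + 3/2 = 0 + 3/2 = 3/2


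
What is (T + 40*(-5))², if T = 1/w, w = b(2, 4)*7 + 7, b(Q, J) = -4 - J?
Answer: 96059601/2401 ≈ 40008.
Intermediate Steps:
w = -49 (w = (-4 - 1*4)*7 + 7 = (-4 - 4)*7 + 7 = -8*7 + 7 = -56 + 7 = -49)
T = -1/49 (T = 1/(-49) = -1/49 ≈ -0.020408)
(T + 40*(-5))² = (-1/49 + 40*(-5))² = (-1/49 - 200)² = (-9801/49)² = 96059601/2401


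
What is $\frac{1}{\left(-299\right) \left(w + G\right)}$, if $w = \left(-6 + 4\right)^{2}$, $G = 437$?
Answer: $- \frac{1}{131859} \approx -7.5839 \cdot 10^{-6}$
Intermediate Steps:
$w = 4$ ($w = \left(-2\right)^{2} = 4$)
$\frac{1}{\left(-299\right) \left(w + G\right)} = \frac{1}{\left(-299\right) \left(4 + 437\right)} = \frac{1}{\left(-299\right) 441} = \frac{1}{-131859} = - \frac{1}{131859}$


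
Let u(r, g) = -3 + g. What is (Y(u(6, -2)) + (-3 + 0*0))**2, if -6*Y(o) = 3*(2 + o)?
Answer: 9/4 ≈ 2.2500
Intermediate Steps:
Y(o) = -1 - o/2 (Y(o) = -(2 + o)/2 = -(6 + 3*o)/6 = -1 - o/2)
(Y(u(6, -2)) + (-3 + 0*0))**2 = ((-1 - (-3 - 2)/2) + (-3 + 0*0))**2 = ((-1 - 1/2*(-5)) + (-3 + 0))**2 = ((-1 + 5/2) - 3)**2 = (3/2 - 3)**2 = (-3/2)**2 = 9/4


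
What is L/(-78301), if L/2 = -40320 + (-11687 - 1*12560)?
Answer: 129134/78301 ≈ 1.6492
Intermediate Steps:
L = -129134 (L = 2*(-40320 + (-11687 - 1*12560)) = 2*(-40320 + (-11687 - 12560)) = 2*(-40320 - 24247) = 2*(-64567) = -129134)
L/(-78301) = -129134/(-78301) = -129134*(-1/78301) = 129134/78301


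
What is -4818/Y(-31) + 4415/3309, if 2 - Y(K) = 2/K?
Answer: -246971531/105888 ≈ -2332.4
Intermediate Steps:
Y(K) = 2 - 2/K
-4818/Y(-31) + 4415/3309 = -4818/(2 - 2/(-31)) + 4415/3309 = -4818/(2 - 2*(-1/31)) + 4415*(1/3309) = -4818/(2 + 2/31) + 4415/3309 = -4818/64/31 + 4415/3309 = -4818*31/64 + 4415/3309 = -74679/32 + 4415/3309 = -246971531/105888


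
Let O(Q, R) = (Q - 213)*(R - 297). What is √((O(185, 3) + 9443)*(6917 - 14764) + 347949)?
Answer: 112*I*√11029 ≈ 11762.0*I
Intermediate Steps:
O(Q, R) = (-297 + R)*(-213 + Q) (O(Q, R) = (-213 + Q)*(-297 + R) = (-297 + R)*(-213 + Q))
√((O(185, 3) + 9443)*(6917 - 14764) + 347949) = √(((63261 - 297*185 - 213*3 + 185*3) + 9443)*(6917 - 14764) + 347949) = √(((63261 - 54945 - 639 + 555) + 9443)*(-7847) + 347949) = √((8232 + 9443)*(-7847) + 347949) = √(17675*(-7847) + 347949) = √(-138695725 + 347949) = √(-138347776) = 112*I*√11029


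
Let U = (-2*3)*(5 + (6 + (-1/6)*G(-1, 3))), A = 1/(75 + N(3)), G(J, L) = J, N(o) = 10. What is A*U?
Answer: -67/85 ≈ -0.78824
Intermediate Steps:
A = 1/85 (A = 1/(75 + 10) = 1/85 ≈ 0.011765)
U = -67 (U = (-2*3)*(5 + (6 - 1/6*(-1))) = -6*(5 + (6 - 1*1/6*(-1))) = -6*(5 + (6 - 1/6*(-1))) = -6*(5 + (6 + 1/6)) = -6*(5 + 37/6) = -6*67/6 = -67)
A*U = (1/85)*(-67) = -67/85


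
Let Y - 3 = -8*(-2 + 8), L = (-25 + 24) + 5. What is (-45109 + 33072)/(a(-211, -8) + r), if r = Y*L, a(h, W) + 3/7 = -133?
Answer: 84259/2194 ≈ 38.404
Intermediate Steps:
a(h, W) = -934/7 (a(h, W) = -3/7 - 133 = -934/7)
L = 4 (L = -1 + 5 = 4)
Y = -45 (Y = 3 - 8*(-2 + 8) = 3 - 8*6 = 3 - 48 = -45)
r = -180 (r = -45*4 = -180)
(-45109 + 33072)/(a(-211, -8) + r) = (-45109 + 33072)/(-934/7 - 180) = -12037/(-2194/7) = -12037*(-7/2194) = 84259/2194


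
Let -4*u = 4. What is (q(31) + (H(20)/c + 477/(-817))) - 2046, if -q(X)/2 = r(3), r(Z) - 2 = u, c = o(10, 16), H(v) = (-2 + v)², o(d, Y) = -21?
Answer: -11804087/5719 ≈ -2064.0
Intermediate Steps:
c = -21
u = -1 (u = -¼*4 = -1)
r(Z) = 1 (r(Z) = 2 - 1 = 1)
q(X) = -2 (q(X) = -2*1 = -2)
(q(31) + (H(20)/c + 477/(-817))) - 2046 = (-2 + ((-2 + 20)²/(-21) + 477/(-817))) - 2046 = (-2 + (18²*(-1/21) + 477*(-1/817))) - 2046 = (-2 + (324*(-1/21) - 477/817)) - 2046 = (-2 + (-108/7 - 477/817)) - 2046 = (-2 - 91575/5719) - 2046 = -103013/5719 - 2046 = -11804087/5719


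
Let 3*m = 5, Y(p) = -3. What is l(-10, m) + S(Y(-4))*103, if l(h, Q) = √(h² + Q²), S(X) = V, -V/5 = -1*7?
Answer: 3605 + 5*√37/3 ≈ 3615.1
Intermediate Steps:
m = 5/3 (m = (⅓)*5 = 5/3 ≈ 1.6667)
V = 35 (V = -(-5)*7 = -5*(-7) = 35)
S(X) = 35
l(h, Q) = √(Q² + h²)
l(-10, m) + S(Y(-4))*103 = √((5/3)² + (-10)²) + 35*103 = √(25/9 + 100) + 3605 = √(925/9) + 3605 = 5*√37/3 + 3605 = 3605 + 5*√37/3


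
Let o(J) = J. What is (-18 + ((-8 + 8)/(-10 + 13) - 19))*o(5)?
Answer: -185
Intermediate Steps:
(-18 + ((-8 + 8)/(-10 + 13) - 19))*o(5) = (-18 + ((-8 + 8)/(-10 + 13) - 19))*5 = (-18 + (0/3 - 19))*5 = (-18 + (0*(⅓) - 19))*5 = (-18 + (0 - 19))*5 = (-18 - 19)*5 = -37*5 = -185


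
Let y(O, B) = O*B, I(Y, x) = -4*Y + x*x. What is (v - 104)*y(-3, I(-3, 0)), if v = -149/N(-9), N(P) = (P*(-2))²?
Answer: 33845/9 ≈ 3760.6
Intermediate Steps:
N(P) = 4*P² (N(P) = (-2*P)² = 4*P²)
I(Y, x) = x² - 4*Y (I(Y, x) = -4*Y + x² = x² - 4*Y)
v = -149/324 (v = -149/(4*(-9)²) = -149/(4*81) = -149/324 ≈ -0.45988)
y(O, B) = B*O
(v - 104)*y(-3, I(-3, 0)) = (-149/324 - 104)*((0² - 4*(-3))*(-3)) = -33845*(0 + 12)*(-3)/324 = -33845*(-3)/27 = -33845/324*(-36) = 33845/9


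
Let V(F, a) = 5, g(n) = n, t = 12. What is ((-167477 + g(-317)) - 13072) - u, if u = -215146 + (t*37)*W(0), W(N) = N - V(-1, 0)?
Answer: 36500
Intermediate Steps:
W(N) = -5 + N (W(N) = N - 1*5 = N - 5 = -5 + N)
u = -217366 (u = -215146 + (12*37)*(-5 + 0) = -215146 + 444*(-5) = -215146 - 2220 = -217366)
((-167477 + g(-317)) - 13072) - u = ((-167477 - 317) - 13072) - 1*(-217366) = (-167794 - 13072) + 217366 = -180866 + 217366 = 36500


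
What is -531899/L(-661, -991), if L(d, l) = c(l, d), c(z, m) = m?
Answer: 531899/661 ≈ 804.69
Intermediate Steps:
L(d, l) = d
-531899/L(-661, -991) = -531899/(-661) = -531899*(-1/661) = 531899/661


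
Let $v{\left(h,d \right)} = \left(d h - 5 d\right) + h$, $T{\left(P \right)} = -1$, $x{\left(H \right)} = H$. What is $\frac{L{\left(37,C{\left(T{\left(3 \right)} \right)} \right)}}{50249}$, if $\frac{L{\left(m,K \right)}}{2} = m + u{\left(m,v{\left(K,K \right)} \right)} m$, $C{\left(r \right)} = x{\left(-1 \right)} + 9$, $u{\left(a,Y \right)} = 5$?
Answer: $\frac{444}{50249} \approx 0.008836$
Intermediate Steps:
$v{\left(h,d \right)} = h - 5 d + d h$ ($v{\left(h,d \right)} = \left(- 5 d + d h\right) + h = h - 5 d + d h$)
$C{\left(r \right)} = 8$ ($C{\left(r \right)} = -1 + 9 = 8$)
$L{\left(m,K \right)} = 12 m$ ($L{\left(m,K \right)} = 2 \left(m + 5 m\right) = 2 \cdot 6 m = 12 m$)
$\frac{L{\left(37,C{\left(T{\left(3 \right)} \right)} \right)}}{50249} = \frac{12 \cdot 37}{50249} = 444 \cdot \frac{1}{50249} = \frac{444}{50249}$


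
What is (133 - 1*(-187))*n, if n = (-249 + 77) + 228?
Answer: 17920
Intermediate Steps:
n = 56 (n = -172 + 228 = 56)
(133 - 1*(-187))*n = (133 - 1*(-187))*56 = (133 + 187)*56 = 320*56 = 17920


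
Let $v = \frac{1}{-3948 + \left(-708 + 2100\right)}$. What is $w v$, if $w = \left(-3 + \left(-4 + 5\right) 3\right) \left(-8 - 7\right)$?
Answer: $0$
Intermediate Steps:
$w = 0$ ($w = \left(-3 + 1 \cdot 3\right) \left(-15\right) = \left(-3 + 3\right) \left(-15\right) = 0 \left(-15\right) = 0$)
$v = - \frac{1}{2556}$ ($v = \frac{1}{-3948 + 1392} = \frac{1}{-2556} = - \frac{1}{2556} \approx -0.00039124$)
$w v = 0 \left(- \frac{1}{2556}\right) = 0$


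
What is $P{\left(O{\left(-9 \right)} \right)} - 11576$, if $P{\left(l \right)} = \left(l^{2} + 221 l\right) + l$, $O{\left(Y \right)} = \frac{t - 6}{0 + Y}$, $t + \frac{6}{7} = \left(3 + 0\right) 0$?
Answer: $- \frac{5030168}{441} \approx -11406.0$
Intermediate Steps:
$t = - \frac{6}{7}$ ($t = - \frac{6}{7} + \left(3 + 0\right) 0 = - \frac{6}{7} + 3 \cdot 0 = - \frac{6}{7} + 0 = - \frac{6}{7} \approx -0.85714$)
$O{\left(Y \right)} = - \frac{48}{7 Y}$ ($O{\left(Y \right)} = \frac{- \frac{6}{7} - 6}{0 + Y} = - \frac{48}{7 Y}$)
$P{\left(l \right)} = l^{2} + 222 l$
$P{\left(O{\left(-9 \right)} \right)} - 11576 = - \frac{48}{7 \left(-9\right)} \left(222 - \frac{48}{7 \left(-9\right)}\right) - 11576 = \left(- \frac{48}{7}\right) \left(- \frac{1}{9}\right) \left(222 - - \frac{16}{21}\right) - 11576 = \frac{16 \left(222 + \frac{16}{21}\right)}{21} - 11576 = \frac{16}{21} \cdot \frac{4678}{21} - 11576 = \frac{74848}{441} - 11576 = - \frac{5030168}{441}$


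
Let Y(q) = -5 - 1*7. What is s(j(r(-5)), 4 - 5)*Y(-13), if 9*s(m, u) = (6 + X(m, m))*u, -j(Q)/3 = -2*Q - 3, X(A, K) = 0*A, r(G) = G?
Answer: 8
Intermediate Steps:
X(A, K) = 0
Y(q) = -12 (Y(q) = -5 - 7 = -12)
j(Q) = 9 + 6*Q (j(Q) = -3*(-2*Q - 3) = -3*(-3 - 2*Q) = 9 + 6*Q)
s(m, u) = 2*u/3 (s(m, u) = ((6 + 0)*u)/9 = (6*u)/9 = 2*u/3)
s(j(r(-5)), 4 - 5)*Y(-13) = (2*(4 - 5)/3)*(-12) = ((2/3)*(-1))*(-12) = -2/3*(-12) = 8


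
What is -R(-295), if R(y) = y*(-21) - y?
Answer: -6490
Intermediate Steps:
R(y) = -22*y (R(y) = -21*y - y = -22*y)
-R(-295) = -(-22)*(-295) = -1*6490 = -6490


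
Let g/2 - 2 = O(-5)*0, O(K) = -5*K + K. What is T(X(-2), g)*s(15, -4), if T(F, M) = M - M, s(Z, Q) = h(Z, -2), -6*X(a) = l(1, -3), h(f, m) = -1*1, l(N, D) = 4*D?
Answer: 0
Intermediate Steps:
h(f, m) = -1
X(a) = 2 (X(a) = -2*(-3)/3 = -⅙*(-12) = 2)
O(K) = -4*K
s(Z, Q) = -1
g = 4 (g = 4 + 2*(-4*(-5)*0) = 4 + 2*(20*0) = 4 + 2*0 = 4 + 0 = 4)
T(F, M) = 0
T(X(-2), g)*s(15, -4) = 0*(-1) = 0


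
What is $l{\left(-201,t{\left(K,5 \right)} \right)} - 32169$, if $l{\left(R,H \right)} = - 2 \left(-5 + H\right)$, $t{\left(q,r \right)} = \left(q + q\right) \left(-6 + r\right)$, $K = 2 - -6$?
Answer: $-32127$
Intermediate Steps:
$K = 8$ ($K = 2 + 6 = 8$)
$t{\left(q,r \right)} = 2 q \left(-6 + r\right)$
$l{\left(R,H \right)} = 10 - 2 H$
$l{\left(-201,t{\left(K,5 \right)} \right)} - 32169 = \left(10 - 2 \cdot 2 \cdot 8 \left(-6 + 5\right)\right) - 32169 = \left(10 - 2 \cdot 2 \cdot 8 \left(-1\right)\right) - 32169 = \left(10 - -32\right) - 32169 = \left(10 + 32\right) - 32169 = 42 - 32169 = -32127$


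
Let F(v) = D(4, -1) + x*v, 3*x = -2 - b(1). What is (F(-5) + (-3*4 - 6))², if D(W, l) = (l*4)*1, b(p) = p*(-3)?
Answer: 5041/9 ≈ 560.11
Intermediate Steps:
b(p) = -3*p
D(W, l) = 4*l (D(W, l) = (4*l)*1 = 4*l)
x = ⅓ (x = (-2 - (-3))/3 = (-2 - 1*(-3))/3 = (-2 + 3)/3 = (⅓)*1 = ⅓ ≈ 0.33333)
F(v) = -4 + v/3 (F(v) = 4*(-1) + v/3 = -4 + v/3)
(F(-5) + (-3*4 - 6))² = ((-4 + (⅓)*(-5)) + (-3*4 - 6))² = ((-4 - 5/3) + (-12 - 6))² = (-17/3 - 18)² = (-71/3)² = 5041/9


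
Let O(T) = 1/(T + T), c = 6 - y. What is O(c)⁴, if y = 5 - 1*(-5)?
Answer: 1/4096 ≈ 0.00024414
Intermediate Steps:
y = 10 (y = 5 + 5 = 10)
c = -4 (c = 6 - 1*10 = 6 - 10 = -4)
O(T) = 1/(2*T)
O(c)⁴ = ((½)/(-4))⁴ = ((½)*(-¼))⁴ = (-⅛)⁴ = 1/4096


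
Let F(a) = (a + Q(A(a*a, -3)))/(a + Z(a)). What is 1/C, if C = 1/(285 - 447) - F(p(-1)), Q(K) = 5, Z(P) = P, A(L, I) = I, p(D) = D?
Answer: 162/323 ≈ 0.50155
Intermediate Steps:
F(a) = (5 + a)/(2*a) (F(a) = (a + 5)/(a + a) = (5 + a)/((2*a)) = (5 + a)*(1/(2*a)) = (5 + a)/(2*a))
C = 323/162 (C = 1/(285 - 447) - (5 - 1)/(2*(-1)) = 1/(-162) - (-1)*4/2 = -1/162 - 1*(-2) = -1/162 + 2 = 323/162 ≈ 1.9938)
1/C = 1/(323/162) = 162/323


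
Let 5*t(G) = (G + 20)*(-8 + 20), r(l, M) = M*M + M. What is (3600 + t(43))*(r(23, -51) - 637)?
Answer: 35880228/5 ≈ 7.1760e+6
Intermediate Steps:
r(l, M) = M + M² (r(l, M) = M² + M = M + M²)
t(G) = 48 + 12*G/5 (t(G) = ((G + 20)*(-8 + 20))/5 = ((20 + G)*12)/5 = (240 + 12*G)/5 = 48 + 12*G/5)
(3600 + t(43))*(r(23, -51) - 637) = (3600 + (48 + (12/5)*43))*(-51*(1 - 51) - 637) = (3600 + (48 + 516/5))*(-51*(-50) - 637) = (3600 + 756/5)*(2550 - 637) = (18756/5)*1913 = 35880228/5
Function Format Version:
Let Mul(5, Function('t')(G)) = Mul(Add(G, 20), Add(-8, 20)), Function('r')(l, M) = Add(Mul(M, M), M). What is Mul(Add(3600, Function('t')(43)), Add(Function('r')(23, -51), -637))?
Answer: Rational(35880228, 5) ≈ 7.1760e+6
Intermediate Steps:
Function('r')(l, M) = Add(M, Pow(M, 2)) (Function('r')(l, M) = Add(Pow(M, 2), M) = Add(M, Pow(M, 2)))
Function('t')(G) = Add(48, Mul(Rational(12, 5), G)) (Function('t')(G) = Mul(Rational(1, 5), Mul(Add(G, 20), Add(-8, 20))) = Mul(Rational(1, 5), Mul(Add(20, G), 12)) = Mul(Rational(1, 5), Add(240, Mul(12, G))) = Add(48, Mul(Rational(12, 5), G)))
Mul(Add(3600, Function('t')(43)), Add(Function('r')(23, -51), -637)) = Mul(Add(3600, Add(48, Mul(Rational(12, 5), 43))), Add(Mul(-51, Add(1, -51)), -637)) = Mul(Add(3600, Add(48, Rational(516, 5))), Add(Mul(-51, -50), -637)) = Mul(Add(3600, Rational(756, 5)), Add(2550, -637)) = Mul(Rational(18756, 5), 1913) = Rational(35880228, 5)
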